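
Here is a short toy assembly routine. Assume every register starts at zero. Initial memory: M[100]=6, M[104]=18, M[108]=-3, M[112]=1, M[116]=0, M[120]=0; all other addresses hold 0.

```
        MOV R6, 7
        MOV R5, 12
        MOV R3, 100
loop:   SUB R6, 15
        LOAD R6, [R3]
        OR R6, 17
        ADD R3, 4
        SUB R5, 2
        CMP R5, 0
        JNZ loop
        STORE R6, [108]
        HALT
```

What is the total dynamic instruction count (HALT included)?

47

after MOV R6, 7: R6=7
after MOV R5, 12: R5=12
after MOV R3, 100: R3=100
after SUB R6, 15: R6=7-15=-8
after LOAD R6, [R3]: R6=M[100]=6
after OR R6, 17: R6=6|17=23
after ADD R3, 4: R3=100+4=104
after SUB R5, 2: R5=12-2=10
CMP R5, 0  (cmp 10,0)
JNZ loop: taken
after SUB R6, 15: R6=23-15=8
after LOAD R6, [R3]: R6=M[104]=18
after OR R6, 17: R6=18|17=19
after ADD R3, 4: R3=104+4=108
after SUB R5, 2: R5=10-2=8
CMP R5, 0  (cmp 8,0)
JNZ loop: taken
after SUB R6, 15: R6=19-15=4
after LOAD R6, [R3]: R6=M[108]=-3
after OR R6, 17: R6=(-3)|17=-3
after ADD R3, 4: R3=108+4=112
after SUB R5, 2: R5=8-2=6
CMP R5, 0  (cmp 6,0)
JNZ loop: taken
after SUB R6, 15: R6=(-3)-15=-18
after LOAD R6, [R3]: R6=M[112]=1
after OR R6, 17: R6=1|17=17
after ADD R3, 4: R3=112+4=116
after SUB R5, 2: R5=6-2=4
CMP R5, 0  (cmp 4,0)
JNZ loop: taken
after SUB R6, 15: R6=17-15=2
after LOAD R6, [R3]: R6=M[116]=0
after OR R6, 17: R6=0|17=17
after ADD R3, 4: R3=116+4=120
after SUB R5, 2: R5=4-2=2
CMP R5, 0  (cmp 2,0)
JNZ loop: taken
after SUB R6, 15: R6=17-15=2
after LOAD R6, [R3]: R6=M[120]=0
after OR R6, 17: R6=0|17=17
after ADD R3, 4: R3=120+4=124
after SUB R5, 2: R5=2-2=0
CMP R5, 0  (cmp 0,0)
JNZ loop: not taken
STORE R6, [108] → M[108]=17
halt.
Total executed instructions: 47.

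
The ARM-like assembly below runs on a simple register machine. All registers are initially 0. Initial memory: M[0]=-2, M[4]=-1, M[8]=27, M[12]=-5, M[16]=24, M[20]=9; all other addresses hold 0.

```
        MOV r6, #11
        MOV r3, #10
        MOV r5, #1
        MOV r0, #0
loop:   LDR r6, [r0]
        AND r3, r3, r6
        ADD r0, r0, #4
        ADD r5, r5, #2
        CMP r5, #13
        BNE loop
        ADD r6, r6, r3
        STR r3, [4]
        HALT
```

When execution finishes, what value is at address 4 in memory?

r6=11
r3=10
r5=1
r0=0
r6=M[0]=-2
r3=10&(-2)=10
r0=0+4=4
r5=1+2=3
CMP r5, #13  (cmp 3,13)
BNE loop: taken
r6=M[4]=-1
r3=10&(-1)=10
r0=4+4=8
r5=3+2=5
CMP r5, #13  (cmp 5,13)
BNE loop: taken
r6=M[8]=27
r3=10&27=10
r0=8+4=12
r5=5+2=7
CMP r5, #13  (cmp 7,13)
BNE loop: taken
r6=M[12]=-5
r3=10&(-5)=10
r0=12+4=16
r5=7+2=9
CMP r5, #13  (cmp 9,13)
BNE loop: taken
r6=M[16]=24
r3=10&24=8
r0=16+4=20
r5=9+2=11
CMP r5, #13  (cmp 11,13)
BNE loop: taken
r6=M[20]=9
r3=8&9=8
r0=20+4=24
r5=11+2=13
CMP r5, #13  (cmp 13,13)
BNE loop: not taken
r6=9+8=17
STR r3, [4] → M[4]=8
halt.

8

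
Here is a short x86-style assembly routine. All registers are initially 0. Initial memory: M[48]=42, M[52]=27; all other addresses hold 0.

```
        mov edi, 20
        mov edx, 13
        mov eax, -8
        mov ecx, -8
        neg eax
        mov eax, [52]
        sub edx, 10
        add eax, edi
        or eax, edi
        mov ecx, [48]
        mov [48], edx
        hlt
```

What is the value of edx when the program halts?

3

mov edi, 20 → edi=20
mov edx, 13 → edx=13
mov eax, -8 → eax=-8
mov ecx, -8 → ecx=-8
neg eax → eax=-(-8)=8
mov eax, [52] → eax=M[52]=27
sub edx, 10 → edx=13-10=3
add eax, edi → eax=27+20=47
or eax, edi → eax=47|20=63
mov ecx, [48] → ecx=M[48]=42
mov [48], edx → M[48]=3
halt.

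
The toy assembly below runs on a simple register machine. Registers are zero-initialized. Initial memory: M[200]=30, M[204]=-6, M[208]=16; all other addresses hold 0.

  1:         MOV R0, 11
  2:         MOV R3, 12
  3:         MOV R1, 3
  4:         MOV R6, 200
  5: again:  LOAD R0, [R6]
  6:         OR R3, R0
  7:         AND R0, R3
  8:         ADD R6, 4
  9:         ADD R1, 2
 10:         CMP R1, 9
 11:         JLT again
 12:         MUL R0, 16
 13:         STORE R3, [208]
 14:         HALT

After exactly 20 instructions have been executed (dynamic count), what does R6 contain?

208

R0=11
R3=12
R1=3
R6=200
R0=M[200]=30
R3=12|30=30
R0=30&30=30
R6=200+4=204
R1=3+2=5
CMP R1, 9  (cmp 5,9)
JLT again: taken
R0=M[204]=-6
R3=30|(-6)=-2
R0=(-6)&(-2)=-6
R6=204+4=208
R1=5+2=7
CMP R1, 9  (cmp 7,9)
JLT again: taken
R0=M[208]=16
R3=(-2)|16=-2
After step 20: R6 = 208.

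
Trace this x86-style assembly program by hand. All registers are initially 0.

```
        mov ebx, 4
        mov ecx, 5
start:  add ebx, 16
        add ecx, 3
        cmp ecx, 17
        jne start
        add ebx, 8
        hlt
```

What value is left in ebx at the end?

after mov ebx, 4: ebx=4
after mov ecx, 5: ecx=5
after add ebx, 16: ebx=4+16=20
after add ecx, 3: ecx=5+3=8
cmp ecx, 17  (cmp 8,17)
jne start: taken
after add ebx, 16: ebx=20+16=36
after add ecx, 3: ecx=8+3=11
cmp ecx, 17  (cmp 11,17)
jne start: taken
after add ebx, 16: ebx=36+16=52
after add ecx, 3: ecx=11+3=14
cmp ecx, 17  (cmp 14,17)
jne start: taken
after add ebx, 16: ebx=52+16=68
after add ecx, 3: ecx=14+3=17
cmp ecx, 17  (cmp 17,17)
jne start: not taken
after add ebx, 8: ebx=68+8=76
halt.

76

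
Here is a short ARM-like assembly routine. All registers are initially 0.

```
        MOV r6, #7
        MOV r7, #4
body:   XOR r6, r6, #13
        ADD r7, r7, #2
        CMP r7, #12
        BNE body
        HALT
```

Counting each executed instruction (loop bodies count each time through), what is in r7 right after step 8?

8

r6=7
r7=4
r6=7^13=10
r7=4+2=6
CMP r7, #12  (cmp 6,12)
BNE body: taken
r6=10^13=7
r7=6+2=8
After step 8: r7 = 8.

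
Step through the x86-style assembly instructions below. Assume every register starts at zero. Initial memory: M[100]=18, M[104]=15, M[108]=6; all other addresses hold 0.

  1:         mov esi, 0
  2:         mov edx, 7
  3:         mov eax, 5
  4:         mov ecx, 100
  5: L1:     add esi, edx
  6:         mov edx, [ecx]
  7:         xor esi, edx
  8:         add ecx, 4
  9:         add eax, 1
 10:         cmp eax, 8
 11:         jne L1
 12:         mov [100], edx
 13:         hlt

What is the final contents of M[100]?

esi=0
edx=7
eax=5
ecx=100
esi=0+7=7
edx=M[100]=18
esi=7^18=21
ecx=100+4=104
eax=5+1=6
cmp eax, 8  (cmp 6,8)
jne L1: taken
esi=21+18=39
edx=M[104]=15
esi=39^15=40
ecx=104+4=108
eax=6+1=7
cmp eax, 8  (cmp 7,8)
jne L1: taken
esi=40+15=55
edx=M[108]=6
esi=55^6=49
ecx=108+4=112
eax=7+1=8
cmp eax, 8  (cmp 8,8)
jne L1: not taken
mov [100], edx → M[100]=6
halt.

6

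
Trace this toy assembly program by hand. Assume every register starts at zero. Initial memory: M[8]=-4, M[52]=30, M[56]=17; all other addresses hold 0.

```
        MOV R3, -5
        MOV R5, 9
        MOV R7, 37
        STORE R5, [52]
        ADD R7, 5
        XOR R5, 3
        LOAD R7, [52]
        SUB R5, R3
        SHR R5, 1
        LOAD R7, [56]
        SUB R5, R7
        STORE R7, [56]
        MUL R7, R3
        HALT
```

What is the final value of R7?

-85

MOV R3, -5 → R3=-5
MOV R5, 9 → R5=9
MOV R7, 37 → R7=37
STORE R5, [52] → M[52]=9
ADD R7, 5 → R7=37+5=42
XOR R5, 3 → R5=9^3=10
LOAD R7, [52] → R7=M[52]=9
SUB R5, R3 → R5=10-(-5)=15
SHR R5, 1 → R5=15>>1=7
LOAD R7, [56] → R7=M[56]=17
SUB R5, R7 → R5=7-17=-10
STORE R7, [56] → M[56]=17
MUL R7, R3 → R7=17*(-5)=-85
halt.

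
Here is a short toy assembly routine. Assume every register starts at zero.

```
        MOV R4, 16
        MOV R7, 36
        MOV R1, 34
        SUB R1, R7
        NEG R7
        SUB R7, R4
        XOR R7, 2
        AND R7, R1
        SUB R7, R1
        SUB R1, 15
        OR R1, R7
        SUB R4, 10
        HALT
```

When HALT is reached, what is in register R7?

-48

MOV R4, 16 → R4=16
MOV R7, 36 → R7=36
MOV R1, 34 → R1=34
SUB R1, R7 → R1=34-36=-2
NEG R7 → R7=-(36)=-36
SUB R7, R4 → R7=(-36)-16=-52
XOR R7, 2 → R7=(-52)^2=-50
AND R7, R1 → R7=(-50)&(-2)=-50
SUB R7, R1 → R7=(-50)-(-2)=-48
SUB R1, 15 → R1=(-2)-15=-17
OR R1, R7 → R1=(-17)|(-48)=-1
SUB R4, 10 → R4=16-10=6
halt.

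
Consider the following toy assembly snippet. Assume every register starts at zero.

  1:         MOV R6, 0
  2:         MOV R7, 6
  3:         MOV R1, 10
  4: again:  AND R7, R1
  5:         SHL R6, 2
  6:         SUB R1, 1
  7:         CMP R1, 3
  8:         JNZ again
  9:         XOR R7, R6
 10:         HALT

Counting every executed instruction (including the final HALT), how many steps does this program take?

40

MOV R6, 0 → R6=0
MOV R7, 6 → R7=6
MOV R1, 10 → R1=10
AND R7, R1 → R7=6&10=2
SHL R6, 2 → R6=0<<2=0
SUB R1, 1 → R1=10-1=9
CMP R1, 3  (cmp 9,3)
JNZ again: taken
AND R7, R1 → R7=2&9=0
SHL R6, 2 → R6=0<<2=0
SUB R1, 1 → R1=9-1=8
CMP R1, 3  (cmp 8,3)
JNZ again: taken
AND R7, R1 → R7=0&8=0
SHL R6, 2 → R6=0<<2=0
SUB R1, 1 → R1=8-1=7
CMP R1, 3  (cmp 7,3)
JNZ again: taken
AND R7, R1 → R7=0&7=0
SHL R6, 2 → R6=0<<2=0
SUB R1, 1 → R1=7-1=6
CMP R1, 3  (cmp 6,3)
JNZ again: taken
AND R7, R1 → R7=0&6=0
SHL R6, 2 → R6=0<<2=0
SUB R1, 1 → R1=6-1=5
CMP R1, 3  (cmp 5,3)
JNZ again: taken
AND R7, R1 → R7=0&5=0
SHL R6, 2 → R6=0<<2=0
SUB R1, 1 → R1=5-1=4
CMP R1, 3  (cmp 4,3)
JNZ again: taken
AND R7, R1 → R7=0&4=0
SHL R6, 2 → R6=0<<2=0
SUB R1, 1 → R1=4-1=3
CMP R1, 3  (cmp 3,3)
JNZ again: not taken
XOR R7, R6 → R7=0^0=0
halt.
Total executed instructions: 40.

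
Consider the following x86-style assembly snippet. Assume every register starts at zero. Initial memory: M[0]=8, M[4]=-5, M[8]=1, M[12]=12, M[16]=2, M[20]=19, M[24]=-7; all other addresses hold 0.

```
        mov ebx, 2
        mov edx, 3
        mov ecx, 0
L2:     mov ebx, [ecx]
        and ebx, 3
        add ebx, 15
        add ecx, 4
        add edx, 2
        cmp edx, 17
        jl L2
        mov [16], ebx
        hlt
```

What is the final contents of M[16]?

16

ebx=2
edx=3
ecx=0
ebx=M[0]=8
ebx=8&3=0
ebx=0+15=15
ecx=0+4=4
edx=3+2=5
cmp edx, 17  (cmp 5,17)
jl L2: taken
ebx=M[4]=-5
ebx=(-5)&3=3
ebx=3+15=18
ecx=4+4=8
edx=5+2=7
cmp edx, 17  (cmp 7,17)
jl L2: taken
ebx=M[8]=1
ebx=1&3=1
ebx=1+15=16
ecx=8+4=12
edx=7+2=9
cmp edx, 17  (cmp 9,17)
jl L2: taken
ebx=M[12]=12
ebx=12&3=0
ebx=0+15=15
ecx=12+4=16
edx=9+2=11
cmp edx, 17  (cmp 11,17)
jl L2: taken
ebx=M[16]=2
ebx=2&3=2
ebx=2+15=17
ecx=16+4=20
edx=11+2=13
cmp edx, 17  (cmp 13,17)
jl L2: taken
ebx=M[20]=19
ebx=19&3=3
ebx=3+15=18
ecx=20+4=24
edx=13+2=15
cmp edx, 17  (cmp 15,17)
jl L2: taken
ebx=M[24]=-7
ebx=(-7)&3=1
ebx=1+15=16
ecx=24+4=28
edx=15+2=17
cmp edx, 17  (cmp 17,17)
jl L2: not taken
mov [16], ebx → M[16]=16
halt.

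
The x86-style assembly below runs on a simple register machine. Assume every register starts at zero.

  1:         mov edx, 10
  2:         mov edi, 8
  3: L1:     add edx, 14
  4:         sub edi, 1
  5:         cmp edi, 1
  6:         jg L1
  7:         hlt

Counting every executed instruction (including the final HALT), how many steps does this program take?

31

mov edx, 10 → edx=10
mov edi, 8 → edi=8
add edx, 14 → edx=10+14=24
sub edi, 1 → edi=8-1=7
cmp edi, 1  (cmp 7,1)
jg L1: taken
add edx, 14 → edx=24+14=38
sub edi, 1 → edi=7-1=6
cmp edi, 1  (cmp 6,1)
jg L1: taken
add edx, 14 → edx=38+14=52
sub edi, 1 → edi=6-1=5
cmp edi, 1  (cmp 5,1)
jg L1: taken
add edx, 14 → edx=52+14=66
sub edi, 1 → edi=5-1=4
cmp edi, 1  (cmp 4,1)
jg L1: taken
add edx, 14 → edx=66+14=80
sub edi, 1 → edi=4-1=3
cmp edi, 1  (cmp 3,1)
jg L1: taken
add edx, 14 → edx=80+14=94
sub edi, 1 → edi=3-1=2
cmp edi, 1  (cmp 2,1)
jg L1: taken
add edx, 14 → edx=94+14=108
sub edi, 1 → edi=2-1=1
cmp edi, 1  (cmp 1,1)
jg L1: not taken
halt.
Total executed instructions: 31.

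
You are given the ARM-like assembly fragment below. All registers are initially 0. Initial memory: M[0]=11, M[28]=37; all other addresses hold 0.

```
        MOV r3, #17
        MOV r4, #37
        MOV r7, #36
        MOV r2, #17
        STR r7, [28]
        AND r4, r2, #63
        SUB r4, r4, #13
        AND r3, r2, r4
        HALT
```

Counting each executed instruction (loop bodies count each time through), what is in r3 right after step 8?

after MOV r3, #17: r3=17
after MOV r4, #37: r4=37
after MOV r7, #36: r7=36
after MOV r2, #17: r2=17
STR r7, [28] → M[28]=36
after AND r4, r2, #63: r4=17&63=17
after SUB r4, r4, #13: r4=17-13=4
after AND r3, r2, r4: r3=17&4=0
After step 8: r3 = 0.

0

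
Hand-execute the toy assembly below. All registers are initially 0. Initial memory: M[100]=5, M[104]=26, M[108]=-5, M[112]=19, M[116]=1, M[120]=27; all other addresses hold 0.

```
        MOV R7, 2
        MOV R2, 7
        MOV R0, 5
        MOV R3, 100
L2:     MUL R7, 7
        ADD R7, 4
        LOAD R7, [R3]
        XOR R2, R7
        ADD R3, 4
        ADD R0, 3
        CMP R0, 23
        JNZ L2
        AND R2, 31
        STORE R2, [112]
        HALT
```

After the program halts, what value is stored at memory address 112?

10

after MOV R7, 2: R7=2
after MOV R2, 7: R2=7
after MOV R0, 5: R0=5
after MOV R3, 100: R3=100
after MUL R7, 7: R7=2*7=14
after ADD R7, 4: R7=14+4=18
after LOAD R7, [R3]: R7=M[100]=5
after XOR R2, R7: R2=7^5=2
after ADD R3, 4: R3=100+4=104
after ADD R0, 3: R0=5+3=8
CMP R0, 23  (cmp 8,23)
JNZ L2: taken
after MUL R7, 7: R7=5*7=35
after ADD R7, 4: R7=35+4=39
after LOAD R7, [R3]: R7=M[104]=26
after XOR R2, R7: R2=2^26=24
after ADD R3, 4: R3=104+4=108
after ADD R0, 3: R0=8+3=11
CMP R0, 23  (cmp 11,23)
JNZ L2: taken
after MUL R7, 7: R7=26*7=182
after ADD R7, 4: R7=182+4=186
after LOAD R7, [R3]: R7=M[108]=-5
after XOR R2, R7: R2=24^(-5)=-29
after ADD R3, 4: R3=108+4=112
after ADD R0, 3: R0=11+3=14
CMP R0, 23  (cmp 14,23)
JNZ L2: taken
after MUL R7, 7: R7=(-5)*7=-35
after ADD R7, 4: R7=(-35)+4=-31
after LOAD R7, [R3]: R7=M[112]=19
after XOR R2, R7: R2=(-29)^19=-16
after ADD R3, 4: R3=112+4=116
after ADD R0, 3: R0=14+3=17
CMP R0, 23  (cmp 17,23)
JNZ L2: taken
after MUL R7, 7: R7=19*7=133
after ADD R7, 4: R7=133+4=137
after LOAD R7, [R3]: R7=M[116]=1
after XOR R2, R7: R2=(-16)^1=-15
after ADD R3, 4: R3=116+4=120
after ADD R0, 3: R0=17+3=20
CMP R0, 23  (cmp 20,23)
JNZ L2: taken
after MUL R7, 7: R7=1*7=7
after ADD R7, 4: R7=7+4=11
after LOAD R7, [R3]: R7=M[120]=27
after XOR R2, R7: R2=(-15)^27=-22
after ADD R3, 4: R3=120+4=124
after ADD R0, 3: R0=20+3=23
CMP R0, 23  (cmp 23,23)
JNZ L2: not taken
after AND R2, 31: R2=(-22)&31=10
STORE R2, [112] → M[112]=10
halt.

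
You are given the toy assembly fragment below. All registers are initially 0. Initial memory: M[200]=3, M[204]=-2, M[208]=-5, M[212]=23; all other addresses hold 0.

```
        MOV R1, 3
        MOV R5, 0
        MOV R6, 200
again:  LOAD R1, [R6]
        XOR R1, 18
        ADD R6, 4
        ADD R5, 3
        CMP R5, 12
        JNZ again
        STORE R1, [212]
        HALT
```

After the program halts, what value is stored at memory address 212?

MOV R1, 3 → R1=3
MOV R5, 0 → R5=0
MOV R6, 200 → R6=200
LOAD R1, [R6] → R1=M[200]=3
XOR R1, 18 → R1=3^18=17
ADD R6, 4 → R6=200+4=204
ADD R5, 3 → R5=0+3=3
CMP R5, 12  (cmp 3,12)
JNZ again: taken
LOAD R1, [R6] → R1=M[204]=-2
XOR R1, 18 → R1=(-2)^18=-20
ADD R6, 4 → R6=204+4=208
ADD R5, 3 → R5=3+3=6
CMP R5, 12  (cmp 6,12)
JNZ again: taken
LOAD R1, [R6] → R1=M[208]=-5
XOR R1, 18 → R1=(-5)^18=-23
ADD R6, 4 → R6=208+4=212
ADD R5, 3 → R5=6+3=9
CMP R5, 12  (cmp 9,12)
JNZ again: taken
LOAD R1, [R6] → R1=M[212]=23
XOR R1, 18 → R1=23^18=5
ADD R6, 4 → R6=212+4=216
ADD R5, 3 → R5=9+3=12
CMP R5, 12  (cmp 12,12)
JNZ again: not taken
STORE R1, [212] → M[212]=5
halt.

5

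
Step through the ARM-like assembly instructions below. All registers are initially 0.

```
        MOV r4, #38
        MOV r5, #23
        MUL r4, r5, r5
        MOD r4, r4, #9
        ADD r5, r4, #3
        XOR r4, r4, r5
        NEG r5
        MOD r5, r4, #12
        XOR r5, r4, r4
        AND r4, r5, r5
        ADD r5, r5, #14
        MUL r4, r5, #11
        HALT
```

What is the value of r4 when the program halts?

154

r4=38
r5=23
r4=23*23=529
r4=529%9=7
r5=7+3=10
r4=7^10=13
r5=-(10)=-10
r5=13%12=1
r5=13^13=0
r4=0&0=0
r5=0+14=14
r4=14*11=154
halt.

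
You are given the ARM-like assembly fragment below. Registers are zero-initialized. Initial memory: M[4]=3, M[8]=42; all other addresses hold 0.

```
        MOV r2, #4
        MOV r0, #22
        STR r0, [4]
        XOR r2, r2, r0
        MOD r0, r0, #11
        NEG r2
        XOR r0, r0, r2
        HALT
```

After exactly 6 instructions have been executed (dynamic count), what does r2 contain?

after MOV r2, #4: r2=4
after MOV r0, #22: r0=22
STR r0, [4] → M[4]=22
after XOR r2, r2, r0: r2=4^22=18
after MOD r0, r0, #11: r0=22%11=0
after NEG r2: r2=-(18)=-18
After step 6: r2 = -18.

-18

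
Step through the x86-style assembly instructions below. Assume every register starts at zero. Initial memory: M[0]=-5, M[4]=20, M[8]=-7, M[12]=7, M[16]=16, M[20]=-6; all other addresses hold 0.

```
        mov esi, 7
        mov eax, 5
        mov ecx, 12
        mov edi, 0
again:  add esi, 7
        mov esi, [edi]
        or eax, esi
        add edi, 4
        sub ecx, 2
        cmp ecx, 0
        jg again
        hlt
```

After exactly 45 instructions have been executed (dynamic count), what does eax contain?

mov esi, 7 → esi=7
mov eax, 5 → eax=5
mov ecx, 12 → ecx=12
mov edi, 0 → edi=0
add esi, 7 → esi=7+7=14
mov esi, [edi] → esi=M[0]=-5
or eax, esi → eax=5|(-5)=-1
add edi, 4 → edi=0+4=4
sub ecx, 2 → ecx=12-2=10
cmp ecx, 0  (cmp 10,0)
jg again: taken
add esi, 7 → esi=(-5)+7=2
mov esi, [edi] → esi=M[4]=20
or eax, esi → eax=(-1)|20=-1
add edi, 4 → edi=4+4=8
sub ecx, 2 → ecx=10-2=8
cmp ecx, 0  (cmp 8,0)
jg again: taken
add esi, 7 → esi=20+7=27
mov esi, [edi] → esi=M[8]=-7
or eax, esi → eax=(-1)|(-7)=-1
add edi, 4 → edi=8+4=12
sub ecx, 2 → ecx=8-2=6
cmp ecx, 0  (cmp 6,0)
jg again: taken
add esi, 7 → esi=(-7)+7=0
mov esi, [edi] → esi=M[12]=7
or eax, esi → eax=(-1)|7=-1
add edi, 4 → edi=12+4=16
sub ecx, 2 → ecx=6-2=4
cmp ecx, 0  (cmp 4,0)
jg again: taken
add esi, 7 → esi=7+7=14
mov esi, [edi] → esi=M[16]=16
or eax, esi → eax=(-1)|16=-1
add edi, 4 → edi=16+4=20
sub ecx, 2 → ecx=4-2=2
cmp ecx, 0  (cmp 2,0)
jg again: taken
add esi, 7 → esi=16+7=23
mov esi, [edi] → esi=M[20]=-6
or eax, esi → eax=(-1)|(-6)=-1
add edi, 4 → edi=20+4=24
sub ecx, 2 → ecx=2-2=0
cmp ecx, 0  (cmp 0,0)
After step 45: eax = -1.

-1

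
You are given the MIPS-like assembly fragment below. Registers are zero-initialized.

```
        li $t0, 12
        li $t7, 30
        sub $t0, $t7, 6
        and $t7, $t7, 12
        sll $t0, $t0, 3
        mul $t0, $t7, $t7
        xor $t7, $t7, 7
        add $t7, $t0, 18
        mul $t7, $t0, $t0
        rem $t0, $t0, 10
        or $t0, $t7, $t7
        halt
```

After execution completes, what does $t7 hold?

20736

li $t0, 12 → $t0=12
li $t7, 30 → $t7=30
sub $t0, $t7, 6 → $t0=30-6=24
and $t7, $t7, 12 → $t7=30&12=12
sll $t0, $t0, 3 → $t0=24<<3=192
mul $t0, $t7, $t7 → $t0=12*12=144
xor $t7, $t7, 7 → $t7=12^7=11
add $t7, $t0, 18 → $t7=144+18=162
mul $t7, $t0, $t0 → $t7=144*144=20736
rem $t0, $t0, 10 → $t0=144%10=4
or $t0, $t7, $t7 → $t0=20736|20736=20736
halt.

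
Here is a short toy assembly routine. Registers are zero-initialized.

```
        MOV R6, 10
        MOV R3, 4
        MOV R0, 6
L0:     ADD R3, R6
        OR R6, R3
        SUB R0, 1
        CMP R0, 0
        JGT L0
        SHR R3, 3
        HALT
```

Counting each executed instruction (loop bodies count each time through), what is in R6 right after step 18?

62

R6=10
R3=4
R0=6
R3=4+10=14
R6=10|14=14
R0=6-1=5
CMP R0, 0  (cmp 5,0)
JGT L0: taken
R3=14+14=28
R6=14|28=30
R0=5-1=4
CMP R0, 0  (cmp 4,0)
JGT L0: taken
R3=28+30=58
R6=30|58=62
R0=4-1=3
CMP R0, 0  (cmp 3,0)
JGT L0: taken
After step 18: R6 = 62.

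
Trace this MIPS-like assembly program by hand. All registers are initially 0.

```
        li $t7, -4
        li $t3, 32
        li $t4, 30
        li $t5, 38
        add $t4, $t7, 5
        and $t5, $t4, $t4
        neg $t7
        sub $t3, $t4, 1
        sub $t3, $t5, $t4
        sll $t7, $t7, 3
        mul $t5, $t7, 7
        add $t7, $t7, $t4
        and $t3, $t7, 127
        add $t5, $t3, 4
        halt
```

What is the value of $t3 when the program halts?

33

li $t7, -4 → $t7=-4
li $t3, 32 → $t3=32
li $t4, 30 → $t4=30
li $t5, 38 → $t5=38
add $t4, $t7, 5 → $t4=(-4)+5=1
and $t5, $t4, $t4 → $t5=1&1=1
neg $t7 → $t7=-(-4)=4
sub $t3, $t4, 1 → $t3=1-1=0
sub $t3, $t5, $t4 → $t3=1-1=0
sll $t7, $t7, 3 → $t7=4<<3=32
mul $t5, $t7, 7 → $t5=32*7=224
add $t7, $t7, $t4 → $t7=32+1=33
and $t3, $t7, 127 → $t3=33&127=33
add $t5, $t3, 4 → $t5=33+4=37
halt.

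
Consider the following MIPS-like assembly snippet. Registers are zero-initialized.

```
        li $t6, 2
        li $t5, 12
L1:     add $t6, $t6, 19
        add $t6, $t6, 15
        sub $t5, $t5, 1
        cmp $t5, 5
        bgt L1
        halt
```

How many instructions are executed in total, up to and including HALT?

38

after li $t6, 2: $t6=2
after li $t5, 12: $t5=12
after add $t6, $t6, 19: $t6=2+19=21
after add $t6, $t6, 15: $t6=21+15=36
after sub $t5, $t5, 1: $t5=12-1=11
cmp $t5, 5  (cmp 11,5)
bgt L1: taken
after add $t6, $t6, 19: $t6=36+19=55
after add $t6, $t6, 15: $t6=55+15=70
after sub $t5, $t5, 1: $t5=11-1=10
cmp $t5, 5  (cmp 10,5)
bgt L1: taken
after add $t6, $t6, 19: $t6=70+19=89
after add $t6, $t6, 15: $t6=89+15=104
after sub $t5, $t5, 1: $t5=10-1=9
cmp $t5, 5  (cmp 9,5)
bgt L1: taken
after add $t6, $t6, 19: $t6=104+19=123
after add $t6, $t6, 15: $t6=123+15=138
after sub $t5, $t5, 1: $t5=9-1=8
cmp $t5, 5  (cmp 8,5)
bgt L1: taken
after add $t6, $t6, 19: $t6=138+19=157
after add $t6, $t6, 15: $t6=157+15=172
after sub $t5, $t5, 1: $t5=8-1=7
cmp $t5, 5  (cmp 7,5)
bgt L1: taken
after add $t6, $t6, 19: $t6=172+19=191
after add $t6, $t6, 15: $t6=191+15=206
after sub $t5, $t5, 1: $t5=7-1=6
cmp $t5, 5  (cmp 6,5)
bgt L1: taken
after add $t6, $t6, 19: $t6=206+19=225
after add $t6, $t6, 15: $t6=225+15=240
after sub $t5, $t5, 1: $t5=6-1=5
cmp $t5, 5  (cmp 5,5)
bgt L1: not taken
halt.
Total executed instructions: 38.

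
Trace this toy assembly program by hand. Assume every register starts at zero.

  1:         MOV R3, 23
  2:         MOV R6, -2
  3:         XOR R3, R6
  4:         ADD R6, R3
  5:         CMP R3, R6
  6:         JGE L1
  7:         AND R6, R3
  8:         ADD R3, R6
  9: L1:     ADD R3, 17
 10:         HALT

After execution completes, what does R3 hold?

-6

after MOV R3, 23: R3=23
after MOV R6, -2: R6=-2
after XOR R3, R6: R3=23^(-2)=-23
after ADD R6, R3: R6=(-2)+(-23)=-25
CMP R3, R6  (cmp -23,-25)
JGE L1: taken
after ADD R3, 17: R3=(-23)+17=-6
halt.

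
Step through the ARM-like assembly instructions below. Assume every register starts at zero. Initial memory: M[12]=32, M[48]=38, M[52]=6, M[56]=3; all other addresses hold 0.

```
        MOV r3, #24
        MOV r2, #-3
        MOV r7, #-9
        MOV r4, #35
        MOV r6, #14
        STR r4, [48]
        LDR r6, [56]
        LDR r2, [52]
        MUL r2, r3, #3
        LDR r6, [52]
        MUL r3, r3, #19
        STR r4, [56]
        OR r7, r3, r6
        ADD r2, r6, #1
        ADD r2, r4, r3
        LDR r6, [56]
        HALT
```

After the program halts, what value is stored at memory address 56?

35

r3=24
r2=-3
r7=-9
r4=35
r6=14
STR r4, [48] → M[48]=35
r6=M[56]=3
r2=M[52]=6
r2=24*3=72
r6=M[52]=6
r3=24*19=456
STR r4, [56] → M[56]=35
r7=456|6=462
r2=6+1=7
r2=35+456=491
r6=M[56]=35
halt.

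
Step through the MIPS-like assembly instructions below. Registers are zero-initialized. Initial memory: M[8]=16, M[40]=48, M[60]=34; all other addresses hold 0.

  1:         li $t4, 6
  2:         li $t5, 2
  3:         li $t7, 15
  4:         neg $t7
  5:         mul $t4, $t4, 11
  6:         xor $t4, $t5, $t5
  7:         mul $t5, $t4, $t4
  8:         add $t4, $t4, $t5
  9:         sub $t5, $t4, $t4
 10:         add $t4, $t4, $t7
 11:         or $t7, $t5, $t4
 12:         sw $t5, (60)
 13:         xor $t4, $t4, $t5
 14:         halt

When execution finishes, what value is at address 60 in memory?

0

li $t4, 6 → $t4=6
li $t5, 2 → $t5=2
li $t7, 15 → $t7=15
neg $t7 → $t7=-(15)=-15
mul $t4, $t4, 11 → $t4=6*11=66
xor $t4, $t5, $t5 → $t4=2^2=0
mul $t5, $t4, $t4 → $t5=0*0=0
add $t4, $t4, $t5 → $t4=0+0=0
sub $t5, $t4, $t4 → $t5=0-0=0
add $t4, $t4, $t7 → $t4=0+(-15)=-15
or $t7, $t5, $t4 → $t7=0|(-15)=-15
sw $t5, (60) → M[60]=0
xor $t4, $t4, $t5 → $t4=(-15)^0=-15
halt.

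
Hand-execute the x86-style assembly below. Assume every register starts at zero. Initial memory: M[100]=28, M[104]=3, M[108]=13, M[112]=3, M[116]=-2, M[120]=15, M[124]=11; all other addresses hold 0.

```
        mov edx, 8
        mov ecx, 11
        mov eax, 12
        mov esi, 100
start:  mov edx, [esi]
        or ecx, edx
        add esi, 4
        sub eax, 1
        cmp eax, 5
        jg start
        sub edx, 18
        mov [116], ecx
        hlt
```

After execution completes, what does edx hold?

-7

edx=8
ecx=11
eax=12
esi=100
edx=M[100]=28
ecx=11|28=31
esi=100+4=104
eax=12-1=11
cmp eax, 5  (cmp 11,5)
jg start: taken
edx=M[104]=3
ecx=31|3=31
esi=104+4=108
eax=11-1=10
cmp eax, 5  (cmp 10,5)
jg start: taken
edx=M[108]=13
ecx=31|13=31
esi=108+4=112
eax=10-1=9
cmp eax, 5  (cmp 9,5)
jg start: taken
edx=M[112]=3
ecx=31|3=31
esi=112+4=116
eax=9-1=8
cmp eax, 5  (cmp 8,5)
jg start: taken
edx=M[116]=-2
ecx=31|(-2)=-1
esi=116+4=120
eax=8-1=7
cmp eax, 5  (cmp 7,5)
jg start: taken
edx=M[120]=15
ecx=(-1)|15=-1
esi=120+4=124
eax=7-1=6
cmp eax, 5  (cmp 6,5)
jg start: taken
edx=M[124]=11
ecx=(-1)|11=-1
esi=124+4=128
eax=6-1=5
cmp eax, 5  (cmp 5,5)
jg start: not taken
edx=11-18=-7
mov [116], ecx → M[116]=-1
halt.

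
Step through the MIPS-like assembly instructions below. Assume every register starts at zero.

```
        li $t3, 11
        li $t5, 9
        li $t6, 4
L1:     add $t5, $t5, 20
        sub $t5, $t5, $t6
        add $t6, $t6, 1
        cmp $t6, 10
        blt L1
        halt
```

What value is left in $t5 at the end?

after li $t3, 11: $t3=11
after li $t5, 9: $t5=9
after li $t6, 4: $t6=4
after add $t5, $t5, 20: $t5=9+20=29
after sub $t5, $t5, $t6: $t5=29-4=25
after add $t6, $t6, 1: $t6=4+1=5
cmp $t6, 10  (cmp 5,10)
blt L1: taken
after add $t5, $t5, 20: $t5=25+20=45
after sub $t5, $t5, $t6: $t5=45-5=40
after add $t6, $t6, 1: $t6=5+1=6
cmp $t6, 10  (cmp 6,10)
blt L1: taken
after add $t5, $t5, 20: $t5=40+20=60
after sub $t5, $t5, $t6: $t5=60-6=54
after add $t6, $t6, 1: $t6=6+1=7
cmp $t6, 10  (cmp 7,10)
blt L1: taken
after add $t5, $t5, 20: $t5=54+20=74
after sub $t5, $t5, $t6: $t5=74-7=67
after add $t6, $t6, 1: $t6=7+1=8
cmp $t6, 10  (cmp 8,10)
blt L1: taken
after add $t5, $t5, 20: $t5=67+20=87
after sub $t5, $t5, $t6: $t5=87-8=79
after add $t6, $t6, 1: $t6=8+1=9
cmp $t6, 10  (cmp 9,10)
blt L1: taken
after add $t5, $t5, 20: $t5=79+20=99
after sub $t5, $t5, $t6: $t5=99-9=90
after add $t6, $t6, 1: $t6=9+1=10
cmp $t6, 10  (cmp 10,10)
blt L1: not taken
halt.

90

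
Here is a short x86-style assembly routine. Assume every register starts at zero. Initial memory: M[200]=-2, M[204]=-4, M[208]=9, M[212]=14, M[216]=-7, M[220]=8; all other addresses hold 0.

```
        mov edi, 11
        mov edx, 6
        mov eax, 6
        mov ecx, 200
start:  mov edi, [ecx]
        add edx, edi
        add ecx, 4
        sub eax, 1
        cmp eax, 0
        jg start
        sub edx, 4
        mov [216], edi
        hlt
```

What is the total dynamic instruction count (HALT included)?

43

mov edi, 11 → edi=11
mov edx, 6 → edx=6
mov eax, 6 → eax=6
mov ecx, 200 → ecx=200
mov edi, [ecx] → edi=M[200]=-2
add edx, edi → edx=6+(-2)=4
add ecx, 4 → ecx=200+4=204
sub eax, 1 → eax=6-1=5
cmp eax, 0  (cmp 5,0)
jg start: taken
mov edi, [ecx] → edi=M[204]=-4
add edx, edi → edx=4+(-4)=0
add ecx, 4 → ecx=204+4=208
sub eax, 1 → eax=5-1=4
cmp eax, 0  (cmp 4,0)
jg start: taken
mov edi, [ecx] → edi=M[208]=9
add edx, edi → edx=0+9=9
add ecx, 4 → ecx=208+4=212
sub eax, 1 → eax=4-1=3
cmp eax, 0  (cmp 3,0)
jg start: taken
mov edi, [ecx] → edi=M[212]=14
add edx, edi → edx=9+14=23
add ecx, 4 → ecx=212+4=216
sub eax, 1 → eax=3-1=2
cmp eax, 0  (cmp 2,0)
jg start: taken
mov edi, [ecx] → edi=M[216]=-7
add edx, edi → edx=23+(-7)=16
add ecx, 4 → ecx=216+4=220
sub eax, 1 → eax=2-1=1
cmp eax, 0  (cmp 1,0)
jg start: taken
mov edi, [ecx] → edi=M[220]=8
add edx, edi → edx=16+8=24
add ecx, 4 → ecx=220+4=224
sub eax, 1 → eax=1-1=0
cmp eax, 0  (cmp 0,0)
jg start: not taken
sub edx, 4 → edx=24-4=20
mov [216], edi → M[216]=8
halt.
Total executed instructions: 43.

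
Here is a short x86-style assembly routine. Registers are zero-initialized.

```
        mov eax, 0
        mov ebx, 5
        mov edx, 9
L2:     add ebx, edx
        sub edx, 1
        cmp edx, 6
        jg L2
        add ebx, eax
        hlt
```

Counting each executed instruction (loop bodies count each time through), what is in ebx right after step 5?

14

mov eax, 0 → eax=0
mov ebx, 5 → ebx=5
mov edx, 9 → edx=9
add ebx, edx → ebx=5+9=14
sub edx, 1 → edx=9-1=8
After step 5: ebx = 14.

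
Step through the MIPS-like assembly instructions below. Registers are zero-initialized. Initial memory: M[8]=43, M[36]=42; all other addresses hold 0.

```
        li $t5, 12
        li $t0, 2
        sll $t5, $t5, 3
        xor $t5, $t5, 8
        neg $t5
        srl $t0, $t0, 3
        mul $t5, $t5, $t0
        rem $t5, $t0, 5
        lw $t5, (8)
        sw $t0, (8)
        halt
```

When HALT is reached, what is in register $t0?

li $t5, 12 → $t5=12
li $t0, 2 → $t0=2
sll $t5, $t5, 3 → $t5=12<<3=96
xor $t5, $t5, 8 → $t5=96^8=104
neg $t5 → $t5=-(104)=-104
srl $t0, $t0, 3 → $t0=2>>3=0
mul $t5, $t5, $t0 → $t5=(-104)*0=0
rem $t5, $t0, 5 → $t5=0%5=0
lw $t5, (8) → $t5=M[8]=43
sw $t0, (8) → M[8]=0
halt.

0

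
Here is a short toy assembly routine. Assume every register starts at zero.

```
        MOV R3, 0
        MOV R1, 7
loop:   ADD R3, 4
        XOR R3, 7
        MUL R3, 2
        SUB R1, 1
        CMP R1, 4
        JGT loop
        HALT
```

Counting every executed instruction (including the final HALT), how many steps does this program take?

R3=0
R1=7
R3=0+4=4
R3=4^7=3
R3=3*2=6
R1=7-1=6
CMP R1, 4  (cmp 6,4)
JGT loop: taken
R3=6+4=10
R3=10^7=13
R3=13*2=26
R1=6-1=5
CMP R1, 4  (cmp 5,4)
JGT loop: taken
R3=26+4=30
R3=30^7=25
R3=25*2=50
R1=5-1=4
CMP R1, 4  (cmp 4,4)
JGT loop: not taken
halt.
Total executed instructions: 21.

21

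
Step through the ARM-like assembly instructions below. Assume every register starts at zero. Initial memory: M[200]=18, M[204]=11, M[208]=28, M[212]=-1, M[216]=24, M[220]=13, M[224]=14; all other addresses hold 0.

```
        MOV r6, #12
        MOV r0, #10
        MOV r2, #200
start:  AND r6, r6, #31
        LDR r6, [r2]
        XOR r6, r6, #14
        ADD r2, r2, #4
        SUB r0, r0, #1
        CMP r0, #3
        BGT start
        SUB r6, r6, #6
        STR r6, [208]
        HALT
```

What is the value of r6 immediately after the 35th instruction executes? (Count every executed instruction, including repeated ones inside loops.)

MOV r6, #12 → r6=12
MOV r0, #10 → r0=10
MOV r2, #200 → r2=200
AND r6, r6, #31 → r6=12&31=12
LDR r6, [r2] → r6=M[200]=18
XOR r6, r6, #14 → r6=18^14=28
ADD r2, r2, #4 → r2=200+4=204
SUB r0, r0, #1 → r0=10-1=9
CMP r0, #3  (cmp 9,3)
BGT start: taken
AND r6, r6, #31 → r6=28&31=28
LDR r6, [r2] → r6=M[204]=11
XOR r6, r6, #14 → r6=11^14=5
ADD r2, r2, #4 → r2=204+4=208
SUB r0, r0, #1 → r0=9-1=8
CMP r0, #3  (cmp 8,3)
BGT start: taken
AND r6, r6, #31 → r6=5&31=5
LDR r6, [r2] → r6=M[208]=28
XOR r6, r6, #14 → r6=28^14=18
ADD r2, r2, #4 → r2=208+4=212
SUB r0, r0, #1 → r0=8-1=7
CMP r0, #3  (cmp 7,3)
BGT start: taken
AND r6, r6, #31 → r6=18&31=18
LDR r6, [r2] → r6=M[212]=-1
XOR r6, r6, #14 → r6=(-1)^14=-15
ADD r2, r2, #4 → r2=212+4=216
SUB r0, r0, #1 → r0=7-1=6
CMP r0, #3  (cmp 6,3)
BGT start: taken
AND r6, r6, #31 → r6=(-15)&31=17
LDR r6, [r2] → r6=M[216]=24
XOR r6, r6, #14 → r6=24^14=22
ADD r2, r2, #4 → r2=216+4=220
After step 35: r6 = 22.

22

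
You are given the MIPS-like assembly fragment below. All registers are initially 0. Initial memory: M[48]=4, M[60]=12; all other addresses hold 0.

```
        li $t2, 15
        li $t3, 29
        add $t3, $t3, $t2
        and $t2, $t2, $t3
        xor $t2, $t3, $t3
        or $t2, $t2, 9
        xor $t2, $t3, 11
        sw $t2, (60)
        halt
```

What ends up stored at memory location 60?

39

$t2=15
$t3=29
$t3=29+15=44
$t2=15&44=12
$t2=44^44=0
$t2=0|9=9
$t2=44^11=39
sw $t2, (60) → M[60]=39
halt.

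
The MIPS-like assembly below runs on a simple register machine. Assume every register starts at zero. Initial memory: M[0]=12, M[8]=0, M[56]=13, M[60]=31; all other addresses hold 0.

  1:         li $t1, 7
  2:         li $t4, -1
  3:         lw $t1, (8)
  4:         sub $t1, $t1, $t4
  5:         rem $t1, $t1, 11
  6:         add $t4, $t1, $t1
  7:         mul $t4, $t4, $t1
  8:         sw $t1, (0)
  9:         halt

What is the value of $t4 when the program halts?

$t1=7
$t4=-1
$t1=M[8]=0
$t1=0-(-1)=1
$t1=1%11=1
$t4=1+1=2
$t4=2*1=2
sw $t1, (0) → M[0]=1
halt.

2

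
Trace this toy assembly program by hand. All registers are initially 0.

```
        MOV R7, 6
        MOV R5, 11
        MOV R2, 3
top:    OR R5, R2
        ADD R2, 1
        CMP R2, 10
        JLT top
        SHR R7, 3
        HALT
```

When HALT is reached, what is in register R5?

15

after MOV R7, 6: R7=6
after MOV R5, 11: R5=11
after MOV R2, 3: R2=3
after OR R5, R2: R5=11|3=11
after ADD R2, 1: R2=3+1=4
CMP R2, 10  (cmp 4,10)
JLT top: taken
after OR R5, R2: R5=11|4=15
after ADD R2, 1: R2=4+1=5
CMP R2, 10  (cmp 5,10)
JLT top: taken
after OR R5, R2: R5=15|5=15
after ADD R2, 1: R2=5+1=6
CMP R2, 10  (cmp 6,10)
JLT top: taken
after OR R5, R2: R5=15|6=15
after ADD R2, 1: R2=6+1=7
CMP R2, 10  (cmp 7,10)
JLT top: taken
after OR R5, R2: R5=15|7=15
after ADD R2, 1: R2=7+1=8
CMP R2, 10  (cmp 8,10)
JLT top: taken
after OR R5, R2: R5=15|8=15
after ADD R2, 1: R2=8+1=9
CMP R2, 10  (cmp 9,10)
JLT top: taken
after OR R5, R2: R5=15|9=15
after ADD R2, 1: R2=9+1=10
CMP R2, 10  (cmp 10,10)
JLT top: not taken
after SHR R7, 3: R7=6>>3=0
halt.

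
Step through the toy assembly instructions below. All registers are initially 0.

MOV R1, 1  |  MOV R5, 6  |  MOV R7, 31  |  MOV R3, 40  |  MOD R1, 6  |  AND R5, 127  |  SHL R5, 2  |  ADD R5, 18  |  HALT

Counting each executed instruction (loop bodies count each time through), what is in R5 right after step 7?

R1=1
R5=6
R7=31
R3=40
R1=1%6=1
R5=6&127=6
R5=6<<2=24
After step 7: R5 = 24.

24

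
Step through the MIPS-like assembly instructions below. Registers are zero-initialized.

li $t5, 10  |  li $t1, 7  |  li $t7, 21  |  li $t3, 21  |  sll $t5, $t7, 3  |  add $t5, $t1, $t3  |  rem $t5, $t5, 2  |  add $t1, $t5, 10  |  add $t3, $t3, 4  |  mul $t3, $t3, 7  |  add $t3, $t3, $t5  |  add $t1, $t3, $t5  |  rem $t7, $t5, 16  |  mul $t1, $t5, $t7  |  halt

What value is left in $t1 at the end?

after li $t5, 10: $t5=10
after li $t1, 7: $t1=7
after li $t7, 21: $t7=21
after li $t3, 21: $t3=21
after sll $t5, $t7, 3: $t5=21<<3=168
after add $t5, $t1, $t3: $t5=7+21=28
after rem $t5, $t5, 2: $t5=28%2=0
after add $t1, $t5, 10: $t1=0+10=10
after add $t3, $t3, 4: $t3=21+4=25
after mul $t3, $t3, 7: $t3=25*7=175
after add $t3, $t3, $t5: $t3=175+0=175
after add $t1, $t3, $t5: $t1=175+0=175
after rem $t7, $t5, 16: $t7=0%16=0
after mul $t1, $t5, $t7: $t1=0*0=0
halt.

0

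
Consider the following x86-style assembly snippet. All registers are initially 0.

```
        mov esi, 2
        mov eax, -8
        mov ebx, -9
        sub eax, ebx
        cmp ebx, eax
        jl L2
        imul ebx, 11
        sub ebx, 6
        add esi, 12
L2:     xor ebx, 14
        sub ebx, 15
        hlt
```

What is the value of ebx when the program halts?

-22

esi=2
eax=-8
ebx=-9
eax=(-8)-(-9)=1
cmp ebx, eax  (cmp -9,1)
jl L2: taken
ebx=(-9)^14=-7
ebx=(-7)-15=-22
halt.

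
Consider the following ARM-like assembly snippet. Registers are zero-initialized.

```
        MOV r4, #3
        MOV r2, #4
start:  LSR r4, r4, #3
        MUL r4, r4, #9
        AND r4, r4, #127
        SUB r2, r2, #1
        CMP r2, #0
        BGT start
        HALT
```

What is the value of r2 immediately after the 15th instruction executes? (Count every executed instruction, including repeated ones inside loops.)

2

r4=3
r2=4
r4=3>>3=0
r4=0*9=0
r4=0&127=0
r2=4-1=3
CMP r2, #0  (cmp 3,0)
BGT start: taken
r4=0>>3=0
r4=0*9=0
r4=0&127=0
r2=3-1=2
CMP r2, #0  (cmp 2,0)
BGT start: taken
r4=0>>3=0
After step 15: r2 = 2.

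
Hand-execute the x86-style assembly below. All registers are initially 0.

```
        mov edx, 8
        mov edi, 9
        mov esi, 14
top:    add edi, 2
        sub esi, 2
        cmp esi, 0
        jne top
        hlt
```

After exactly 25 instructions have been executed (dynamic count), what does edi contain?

after mov edx, 8: edx=8
after mov edi, 9: edi=9
after mov esi, 14: esi=14
after add edi, 2: edi=9+2=11
after sub esi, 2: esi=14-2=12
cmp esi, 0  (cmp 12,0)
jne top: taken
after add edi, 2: edi=11+2=13
after sub esi, 2: esi=12-2=10
cmp esi, 0  (cmp 10,0)
jne top: taken
after add edi, 2: edi=13+2=15
after sub esi, 2: esi=10-2=8
cmp esi, 0  (cmp 8,0)
jne top: taken
after add edi, 2: edi=15+2=17
after sub esi, 2: esi=8-2=6
cmp esi, 0  (cmp 6,0)
jne top: taken
after add edi, 2: edi=17+2=19
after sub esi, 2: esi=6-2=4
cmp esi, 0  (cmp 4,0)
jne top: taken
after add edi, 2: edi=19+2=21
after sub esi, 2: esi=4-2=2
After step 25: edi = 21.

21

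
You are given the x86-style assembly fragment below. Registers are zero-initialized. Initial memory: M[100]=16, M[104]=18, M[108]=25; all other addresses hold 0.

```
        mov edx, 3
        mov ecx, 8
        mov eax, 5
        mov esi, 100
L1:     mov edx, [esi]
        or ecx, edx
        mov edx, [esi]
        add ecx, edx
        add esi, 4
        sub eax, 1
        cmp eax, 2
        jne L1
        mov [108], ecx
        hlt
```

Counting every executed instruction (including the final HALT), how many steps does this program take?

30

mov edx, 3 → edx=3
mov ecx, 8 → ecx=8
mov eax, 5 → eax=5
mov esi, 100 → esi=100
mov edx, [esi] → edx=M[100]=16
or ecx, edx → ecx=8|16=24
mov edx, [esi] → edx=M[100]=16
add ecx, edx → ecx=24+16=40
add esi, 4 → esi=100+4=104
sub eax, 1 → eax=5-1=4
cmp eax, 2  (cmp 4,2)
jne L1: taken
mov edx, [esi] → edx=M[104]=18
or ecx, edx → ecx=40|18=58
mov edx, [esi] → edx=M[104]=18
add ecx, edx → ecx=58+18=76
add esi, 4 → esi=104+4=108
sub eax, 1 → eax=4-1=3
cmp eax, 2  (cmp 3,2)
jne L1: taken
mov edx, [esi] → edx=M[108]=25
or ecx, edx → ecx=76|25=93
mov edx, [esi] → edx=M[108]=25
add ecx, edx → ecx=93+25=118
add esi, 4 → esi=108+4=112
sub eax, 1 → eax=3-1=2
cmp eax, 2  (cmp 2,2)
jne L1: not taken
mov [108], ecx → M[108]=118
halt.
Total executed instructions: 30.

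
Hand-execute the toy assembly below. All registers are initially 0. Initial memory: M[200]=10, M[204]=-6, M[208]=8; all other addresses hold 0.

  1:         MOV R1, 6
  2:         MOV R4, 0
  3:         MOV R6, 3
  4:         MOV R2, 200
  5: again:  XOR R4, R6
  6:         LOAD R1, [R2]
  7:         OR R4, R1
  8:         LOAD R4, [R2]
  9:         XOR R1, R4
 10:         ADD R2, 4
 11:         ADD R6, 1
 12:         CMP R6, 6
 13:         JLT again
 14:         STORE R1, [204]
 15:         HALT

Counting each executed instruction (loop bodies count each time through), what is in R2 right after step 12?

R1=6
R4=0
R6=3
R2=200
R4=0^3=3
R1=M[200]=10
R4=3|10=11
R4=M[200]=10
R1=10^10=0
R2=200+4=204
R6=3+1=4
CMP R6, 6  (cmp 4,6)
After step 12: R2 = 204.

204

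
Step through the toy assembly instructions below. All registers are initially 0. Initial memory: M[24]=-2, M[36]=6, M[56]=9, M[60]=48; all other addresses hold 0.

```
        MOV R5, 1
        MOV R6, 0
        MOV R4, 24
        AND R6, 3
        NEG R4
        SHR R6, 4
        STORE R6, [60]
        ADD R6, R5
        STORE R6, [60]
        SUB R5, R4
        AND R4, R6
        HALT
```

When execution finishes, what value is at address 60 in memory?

MOV R5, 1 → R5=1
MOV R6, 0 → R6=0
MOV R4, 24 → R4=24
AND R6, 3 → R6=0&3=0
NEG R4 → R4=-(24)=-24
SHR R6, 4 → R6=0>>4=0
STORE R6, [60] → M[60]=0
ADD R6, R5 → R6=0+1=1
STORE R6, [60] → M[60]=1
SUB R5, R4 → R5=1-(-24)=25
AND R4, R6 → R4=(-24)&1=0
halt.

1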